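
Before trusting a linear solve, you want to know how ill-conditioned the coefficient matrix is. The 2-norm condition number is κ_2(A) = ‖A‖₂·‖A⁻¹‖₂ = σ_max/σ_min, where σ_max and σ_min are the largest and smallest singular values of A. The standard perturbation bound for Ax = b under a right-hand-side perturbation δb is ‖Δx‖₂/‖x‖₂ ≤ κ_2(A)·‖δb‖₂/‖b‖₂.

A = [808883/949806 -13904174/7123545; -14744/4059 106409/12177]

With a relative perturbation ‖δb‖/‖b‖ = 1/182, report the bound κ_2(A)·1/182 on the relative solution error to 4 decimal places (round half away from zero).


1.4687

form AᵀA = [7470228505/536663556 -67225696061/2012488335; -67225696061/2012488335 2420164811221/30187325025] with trace 67227577861/714492900 and determinant 88529281/714492900
char-poly roots: 9409/100 and 9409/7144929
κ = σ_max/σ_min = (97/10)/(97/2673) = 267.3000
perturbation bound = 267.3000·1/182 = 1.4687


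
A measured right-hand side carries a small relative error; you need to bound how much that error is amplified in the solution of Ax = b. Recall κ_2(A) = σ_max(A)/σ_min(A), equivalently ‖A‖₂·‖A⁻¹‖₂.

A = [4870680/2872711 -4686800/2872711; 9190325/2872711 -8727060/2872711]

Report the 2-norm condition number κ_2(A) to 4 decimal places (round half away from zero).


M = AᵀA = [374344627225/28555254289 -356513566500/28555254289; -356513566500/28555254289 339542112400/28555254289]. tr(M)=848854625/33953929, det(M)=160000/33953929
λ_max, λ_min = (848854625/33953929 ± √720532443869330625/1152869294537041)/2 = 25, 6400/33953929
so κ_2 = √(25 / (6400/33953929)) = 364.1875

364.1875


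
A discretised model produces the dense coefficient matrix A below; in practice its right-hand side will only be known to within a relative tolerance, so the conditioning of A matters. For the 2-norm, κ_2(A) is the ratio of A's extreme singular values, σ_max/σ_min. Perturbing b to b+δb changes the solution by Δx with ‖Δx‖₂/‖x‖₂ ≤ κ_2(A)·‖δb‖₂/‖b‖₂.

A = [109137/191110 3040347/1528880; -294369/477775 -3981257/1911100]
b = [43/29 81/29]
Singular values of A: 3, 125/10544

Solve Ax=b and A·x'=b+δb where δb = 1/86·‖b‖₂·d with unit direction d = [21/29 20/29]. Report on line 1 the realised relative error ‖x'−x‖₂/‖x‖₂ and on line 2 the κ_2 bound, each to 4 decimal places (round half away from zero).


0.0123
2.9425

largest singular value 3, smallest 125/10544
condition number: 3 ÷ (125/10544) = 253.0560
perturbation bound = 253.0560·1/86 = 2.9425
solve Ax = b  →  x = [-243.0271 70.5357]
2-norm of b is 3.1623; of x, 253.0562
Δx = A⁻¹·δb where δb = 1/86·3.1623·d; ‖Δx‖ = 3.1017
dividing the unrounded norms, ‖Δx‖/‖x‖ = 0.0123
realised/bound (from unrounded values) ≈ 0.0042


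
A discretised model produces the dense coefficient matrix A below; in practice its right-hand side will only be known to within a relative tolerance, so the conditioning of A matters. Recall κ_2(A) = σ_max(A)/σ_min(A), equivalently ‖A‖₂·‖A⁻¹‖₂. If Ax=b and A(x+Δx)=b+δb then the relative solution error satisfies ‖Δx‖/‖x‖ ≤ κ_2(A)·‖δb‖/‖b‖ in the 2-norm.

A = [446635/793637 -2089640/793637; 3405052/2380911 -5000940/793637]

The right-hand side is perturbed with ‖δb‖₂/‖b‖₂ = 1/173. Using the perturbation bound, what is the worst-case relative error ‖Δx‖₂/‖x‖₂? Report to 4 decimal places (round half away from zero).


1.2910

M = AᵀA = [79229139241/33542823609 -39109230440/3726980401; -39109230440/3726980401 173822462800/3726980401]. tr(M)=977769961/19954089, det(M)=960400/19954089
solving λ² − 977769961/19954089·λ + 960400/19954089 = 0 gives λ = 49, 19600/19954089
κ = σ_max/σ_min = 7/(140/4467) = 223.3500
bound on ‖Δx‖/‖x‖: κ·ε = 223.3500·1/173 = 1.2910


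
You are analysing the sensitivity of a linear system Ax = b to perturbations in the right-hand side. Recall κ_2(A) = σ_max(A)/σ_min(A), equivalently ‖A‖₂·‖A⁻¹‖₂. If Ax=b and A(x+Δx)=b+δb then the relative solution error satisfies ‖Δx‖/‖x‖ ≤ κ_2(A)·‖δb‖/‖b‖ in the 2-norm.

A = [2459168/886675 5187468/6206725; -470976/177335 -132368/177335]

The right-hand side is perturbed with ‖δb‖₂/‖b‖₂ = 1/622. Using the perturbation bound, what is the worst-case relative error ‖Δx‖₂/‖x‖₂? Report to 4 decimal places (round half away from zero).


M = AᵀA = [13784740864/934830625 28141179264/6543814375; 28141179264/6543814375 57518907664/45806700625]. tr(M)=1172753936/73290721, det(M)=1638400/73290721
char-poly roots: 16 and 102400/73290721
so κ_2 = √(16 / (102400/73290721)) = 107.0125
κ_2(A)·‖δb‖/‖b‖ = 0.1720

0.1720


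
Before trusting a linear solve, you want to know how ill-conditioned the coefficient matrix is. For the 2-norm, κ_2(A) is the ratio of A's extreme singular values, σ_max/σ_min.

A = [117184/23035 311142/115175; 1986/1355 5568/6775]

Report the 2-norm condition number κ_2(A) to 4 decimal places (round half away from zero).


162.6000

M = AᵀA = [594878500/21224449 317253120/21224449; 317253120/21224449 169230564/21224449]. tr(M)=2643976/73441, det(M)=3600/73441
λ_max, λ_min = (2643976/73441 ± √6989551538176/5393580481)/2 = 36, 100/73441
κ_2(A) = √(λ_max/λ_min) = √(36 / (100/73441)) = 162.6000


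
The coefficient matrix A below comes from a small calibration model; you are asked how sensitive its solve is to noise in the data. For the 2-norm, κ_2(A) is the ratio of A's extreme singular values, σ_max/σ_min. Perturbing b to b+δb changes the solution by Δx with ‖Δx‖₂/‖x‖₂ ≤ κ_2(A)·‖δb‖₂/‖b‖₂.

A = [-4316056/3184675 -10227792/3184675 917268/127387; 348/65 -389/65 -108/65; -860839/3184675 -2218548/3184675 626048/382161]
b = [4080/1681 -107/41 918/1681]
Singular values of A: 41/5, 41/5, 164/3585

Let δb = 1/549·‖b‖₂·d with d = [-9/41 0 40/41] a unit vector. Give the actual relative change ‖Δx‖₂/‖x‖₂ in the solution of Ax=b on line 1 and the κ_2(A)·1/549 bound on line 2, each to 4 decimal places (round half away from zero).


from the listed singular values, σ₁ = 41/5, σ_n = 164/3585
κ = σ_max/σ_min = (41/5)/(164/3585) = 179.2500
κ_2(A)·‖δb‖/‖b‖ = 0.3265
solve Ax = b  →  x = [-0.2589 0.1107 0.3377]
‖b‖ = 3.6056, ‖x‖ = 0.4397
re-solving with b+δb shifts x by Δx of norm 0.1436
dividing the unrounded norms, ‖Δx‖/‖x‖ = 0.3265
realised/bound = 1 exactly: the bound is attained for this b and d

0.3265
0.3265


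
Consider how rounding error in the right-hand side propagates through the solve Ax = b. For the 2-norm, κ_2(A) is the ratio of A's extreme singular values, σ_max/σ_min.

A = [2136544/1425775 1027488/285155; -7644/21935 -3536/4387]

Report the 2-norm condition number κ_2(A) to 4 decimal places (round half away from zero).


334.3750

M = AᵀA = [2862397456/1209300625 1373867712/241860125; 1373867712/241860125 659463424/48372025]. tr(M)=114491024/7155625, det(M)=16384/7155625
λ_max, λ_min = (114491024/7155625 ± √13107725625528576/51202969140625)/2 = 16, 1024/7155625
κ_2(A) = √(λ_max/λ_min) = √(16 / (1024/7155625)) = 334.3750


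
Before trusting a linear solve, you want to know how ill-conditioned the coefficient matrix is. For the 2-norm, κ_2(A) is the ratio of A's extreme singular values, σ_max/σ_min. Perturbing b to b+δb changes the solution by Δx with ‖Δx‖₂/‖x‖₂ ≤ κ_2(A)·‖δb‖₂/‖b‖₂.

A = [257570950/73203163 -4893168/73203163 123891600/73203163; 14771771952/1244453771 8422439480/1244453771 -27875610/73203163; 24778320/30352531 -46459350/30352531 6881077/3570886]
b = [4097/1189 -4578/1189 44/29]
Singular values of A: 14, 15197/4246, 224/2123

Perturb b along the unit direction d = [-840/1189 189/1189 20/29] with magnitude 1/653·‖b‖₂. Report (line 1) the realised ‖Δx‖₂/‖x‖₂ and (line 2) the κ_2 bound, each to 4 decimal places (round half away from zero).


0.0041
0.2032

largest singular value 14, smallest 224/2123
κ = σ_max/σ_min = 14/(224/2123) = 132.6875
κ_2(A)·‖δb‖/‖b‖ = 0.2032
solve Ax = b  →  x = [6.6331 -12.8923 -12.2634]
‖b‖ = 5.3852, ‖x‖ = 18.9895
with δb = [-0.0058 0.0013 0.0057], A·Δx = δb → ‖Δx‖ = 0.0782
relative error = 0.0041
tightness: 0.0041 against a bound of 0.2032 (unrounded ratio ≈ 0.0203)


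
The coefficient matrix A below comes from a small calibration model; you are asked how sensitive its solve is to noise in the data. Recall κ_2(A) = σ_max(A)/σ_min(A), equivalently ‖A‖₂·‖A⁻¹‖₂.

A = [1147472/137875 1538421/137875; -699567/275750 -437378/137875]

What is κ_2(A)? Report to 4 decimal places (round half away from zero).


M = AᵀA = [9209859121/121660900 3069252207/30415225; 3069252207/30415225 4092861901/30415225]. tr(M)=1023252269/4866436, det(M)=17682025/4866436
solving λ² − 1023252269/4866436·λ + 17682025/4866436 = 0 gives λ = 841/4, 21025/1216609
κ_2(A) = √(λ_max/λ_min) = √((841/4) / (21025/1216609)) = 110.3000

110.3000


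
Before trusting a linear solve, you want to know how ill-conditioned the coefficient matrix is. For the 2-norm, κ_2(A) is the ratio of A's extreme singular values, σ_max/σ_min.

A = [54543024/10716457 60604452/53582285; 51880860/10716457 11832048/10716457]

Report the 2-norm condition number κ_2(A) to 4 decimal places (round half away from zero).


360.5200

M = AᵀA = [6737889537936/136554638089 7580064457728/682773190445; 7580064457728/682773190445 8528934124944/3413865952225]. tr(M)=105280293024/2030854225, det(M)=1679616/81234169
λ_max, λ_min = (105280293024/2030854225 ± √11083598993694305304576/4124368883200350625)/2 = 1296/25, 32400/81234169
κ_2(A) = √(λ_max/λ_min) = √((1296/25) / (32400/81234169)) = 360.5200


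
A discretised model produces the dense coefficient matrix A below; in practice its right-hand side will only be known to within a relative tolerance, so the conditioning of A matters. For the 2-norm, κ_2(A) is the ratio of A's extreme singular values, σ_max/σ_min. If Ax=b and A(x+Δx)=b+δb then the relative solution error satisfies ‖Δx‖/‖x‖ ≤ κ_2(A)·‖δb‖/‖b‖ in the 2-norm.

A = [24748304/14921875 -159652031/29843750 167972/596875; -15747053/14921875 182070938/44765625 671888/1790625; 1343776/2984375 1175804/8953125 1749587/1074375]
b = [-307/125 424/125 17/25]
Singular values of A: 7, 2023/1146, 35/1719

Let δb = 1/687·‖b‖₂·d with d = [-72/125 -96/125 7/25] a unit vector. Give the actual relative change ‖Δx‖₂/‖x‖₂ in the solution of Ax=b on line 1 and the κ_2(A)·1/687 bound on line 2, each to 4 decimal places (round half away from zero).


from the listed singular values, σ₁ = 7, σ_n = 35/1719
κ = σ_max/σ_min = 7/(35/1719) = 343.8000
bound on ‖Δx‖/‖x‖: κ·ε = 343.8000·1/687 = 0.5004
solve Ax = b  →  x = [45.2560 13.7949 -13.2082]
‖b‖₂ = 4.2426 and ‖x‖₂ = 49.1209
Δx = A⁻¹·δb where δb = 1/687·4.2426·d; ‖Δx‖ = 0.3033
relative error = 0.0062
tightness: 0.0062 against a bound of 0.5004 (unrounded ratio ≈ 0.0123)

0.0062
0.5004


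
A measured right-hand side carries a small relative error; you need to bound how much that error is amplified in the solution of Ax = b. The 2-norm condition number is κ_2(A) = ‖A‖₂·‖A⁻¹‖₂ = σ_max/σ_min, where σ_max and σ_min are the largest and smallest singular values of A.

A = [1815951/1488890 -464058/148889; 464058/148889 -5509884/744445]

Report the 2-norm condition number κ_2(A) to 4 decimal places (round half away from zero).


110.1250

form AᵀA = [146938821129/13117120900 -17622834579/655856045; -17622834579/655856045 211494481524/3279280225] with trace 235009881/3104644 and determinant 229159044/485100625
char-poly roots: 7569/100 and 121104/19404025
σ_max=√(7569/100)=(87/10), σ_min=√(121104/19404025)=(348/4405) → κ = 110.1250


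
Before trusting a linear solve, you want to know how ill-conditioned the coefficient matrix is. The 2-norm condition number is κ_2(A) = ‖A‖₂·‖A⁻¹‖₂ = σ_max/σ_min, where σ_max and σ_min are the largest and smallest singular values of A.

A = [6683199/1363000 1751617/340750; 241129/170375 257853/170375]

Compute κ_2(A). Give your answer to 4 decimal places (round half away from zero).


376.0000

form AᵀA = [2669589701/102497600 28030275/1024976; 28030275/1024976 183951161/6406100] with trace 193545113/3534400 and determinant 1874161/88360000
λ_max, λ_min = (193545113/3534400 ± √59933841473025/19987173376)/2 = 1369/25, 1369/3534400
κ_2(A) = √(λ_max/λ_min) = √((1369/25) / (1369/3534400)) = 376.0000


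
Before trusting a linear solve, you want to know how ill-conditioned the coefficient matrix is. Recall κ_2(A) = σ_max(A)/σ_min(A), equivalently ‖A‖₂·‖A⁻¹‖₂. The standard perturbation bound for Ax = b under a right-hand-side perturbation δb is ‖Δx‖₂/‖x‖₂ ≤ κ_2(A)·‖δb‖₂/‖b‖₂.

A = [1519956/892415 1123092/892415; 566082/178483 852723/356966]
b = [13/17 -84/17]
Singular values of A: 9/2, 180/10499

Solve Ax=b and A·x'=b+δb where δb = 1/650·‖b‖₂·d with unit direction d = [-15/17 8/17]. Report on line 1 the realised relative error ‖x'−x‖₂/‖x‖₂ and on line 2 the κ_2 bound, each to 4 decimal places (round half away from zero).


0.0026
0.4038

σ_max = 9/2, σ_min = 180/10499
κ_2(A) = (9/2) / (180/10499) = 262.4750
κ_2(A)·‖δb‖/‖b‖ = 0.4038
solve Ax = b  →  x = [104.2789 -140.5200]
2-norm of b is 5.0000; of x, 174.9856
δb = ε·‖b‖·d = [-0.0068 0.0036]; solving A·Δx = δb gives ‖Δx‖ = 0.4487
realised ‖Δx‖/‖x‖ = 0.0026
tightness: 0.0026 against a bound of 0.4038 (unrounded ratio ≈ 0.0063)


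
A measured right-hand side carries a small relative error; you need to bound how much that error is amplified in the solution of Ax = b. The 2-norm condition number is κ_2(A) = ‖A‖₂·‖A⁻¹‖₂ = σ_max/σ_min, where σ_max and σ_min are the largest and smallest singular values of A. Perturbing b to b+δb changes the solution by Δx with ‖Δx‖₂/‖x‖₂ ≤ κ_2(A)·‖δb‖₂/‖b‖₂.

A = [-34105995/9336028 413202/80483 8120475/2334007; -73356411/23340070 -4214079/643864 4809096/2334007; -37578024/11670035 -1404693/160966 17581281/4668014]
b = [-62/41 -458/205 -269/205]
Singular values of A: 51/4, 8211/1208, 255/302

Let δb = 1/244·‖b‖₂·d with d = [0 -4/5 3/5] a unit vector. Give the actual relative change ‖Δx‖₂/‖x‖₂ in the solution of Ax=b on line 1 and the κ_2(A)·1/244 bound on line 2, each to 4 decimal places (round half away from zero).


σ_max = 51/4, σ_min = 255/302
κ = σ_max/σ_min = (51/4)/(255/302) = 15.1000
bound on ‖Δx‖/‖x‖: κ·ε = 15.1000·1/244 = 0.0619
solve Ax = b  →  x = [1.0571 0.0316 0.6287]
‖b‖ = 3.0000, ‖x‖ = 1.2304
re-solving with b+δb shifts x by Δx of norm 0.0146
dividing the unrounded norms, ‖Δx‖/‖x‖ = 0.0118
so the bound overstates the realised error by a factor of ≈ 5.2290 (computed from the unrounded values)

0.0118
0.0619


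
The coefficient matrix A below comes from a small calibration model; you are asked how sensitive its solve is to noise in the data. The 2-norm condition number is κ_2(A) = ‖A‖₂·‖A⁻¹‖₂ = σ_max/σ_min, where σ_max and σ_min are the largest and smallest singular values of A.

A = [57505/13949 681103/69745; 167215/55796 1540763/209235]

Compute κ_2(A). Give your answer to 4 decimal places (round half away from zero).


160.9500

M = AᵀA = [80870056625/3113193616 145528124245/2334895212; 145528124245/2334895212 261962491666/1751171409]. tr(M)=29107872049/165791376, det(M)=197262025/165791376
eigenvalues of AᵀA: λ = (tr ± √(tr²−4·det))/2 = 2809/16, 70225/10361961
σ_max=√(2809/16)=(53/4), σ_min=√(70225/10361961)=(265/3219) → κ = 160.9500


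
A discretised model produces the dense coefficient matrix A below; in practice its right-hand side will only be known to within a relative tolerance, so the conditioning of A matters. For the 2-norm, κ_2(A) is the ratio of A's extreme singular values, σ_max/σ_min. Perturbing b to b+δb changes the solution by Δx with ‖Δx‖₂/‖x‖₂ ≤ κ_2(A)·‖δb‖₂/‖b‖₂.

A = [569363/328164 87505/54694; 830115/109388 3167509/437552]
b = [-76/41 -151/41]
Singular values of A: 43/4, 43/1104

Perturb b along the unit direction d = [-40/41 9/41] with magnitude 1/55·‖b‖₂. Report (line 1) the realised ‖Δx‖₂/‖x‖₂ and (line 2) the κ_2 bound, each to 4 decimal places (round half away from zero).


largest singular value 43/4, smallest 43/1104
κ_2(A) = (43/4) / (43/1104) = 276.0000
perturbation bound = 276.0000·1/55 = 5.0182
solve Ax = b  →  x = [-17.9759 18.3352]
2-norm of b is 4.1231; of x, 25.6771
δb = ε·‖b‖·d = [-0.0731 0.0165]; solving A·Δx = δb gives ‖Δx‖ = 1.9247
dividing the unrounded norms, ‖Δx‖/‖x‖ = 0.0750
tightness: 0.0750 against a bound of 5.0182 (unrounded ratio ≈ 0.0149)

0.0750
5.0182


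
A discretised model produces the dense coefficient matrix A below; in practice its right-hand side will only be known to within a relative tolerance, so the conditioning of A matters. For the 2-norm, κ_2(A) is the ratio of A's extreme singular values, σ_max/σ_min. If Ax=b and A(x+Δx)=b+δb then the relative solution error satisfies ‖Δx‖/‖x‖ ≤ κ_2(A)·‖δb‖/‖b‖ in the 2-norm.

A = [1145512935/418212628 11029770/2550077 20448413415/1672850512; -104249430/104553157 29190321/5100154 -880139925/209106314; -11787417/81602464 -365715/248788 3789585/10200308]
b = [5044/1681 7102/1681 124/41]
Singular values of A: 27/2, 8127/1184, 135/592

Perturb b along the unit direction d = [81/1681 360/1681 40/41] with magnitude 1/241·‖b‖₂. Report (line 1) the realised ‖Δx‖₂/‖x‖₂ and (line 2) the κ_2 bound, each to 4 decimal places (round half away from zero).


0.0062
0.2456

σ_max = 27/2, σ_min = 135/592
condition number: (27/2) ÷ (135/592) = 59.2000
perturbation bound = 59.2000·1/241 = 0.2456
solve Ax = b  →  x = [-17.1093 0.6011 3.8666]
‖b‖ = 6.0000, ‖x‖ = 17.5510
Δx = A⁻¹·δb where δb = 1/241·6.0000·d; ‖Δx‖ = 0.1092
dividing the unrounded norms, ‖Δx‖/‖x‖ = 0.0062
realised/bound (from unrounded values) ≈ 0.0253


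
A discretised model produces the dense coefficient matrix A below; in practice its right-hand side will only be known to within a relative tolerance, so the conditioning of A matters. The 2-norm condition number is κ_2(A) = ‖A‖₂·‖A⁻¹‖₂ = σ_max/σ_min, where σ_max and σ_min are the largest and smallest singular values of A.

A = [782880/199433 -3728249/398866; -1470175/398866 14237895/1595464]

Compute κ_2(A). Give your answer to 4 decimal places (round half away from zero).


AᵀA = [421935325/14551732 -4050340245/58206928; -4050340245/58206928 38883664477/232827712]; tr = 3510356129/17909824, det = 1500625/4477456
char-poly roots: 196 and 30625/17909824
so κ_2 = √(196 / (30625/17909824)) = 338.5600

338.5600


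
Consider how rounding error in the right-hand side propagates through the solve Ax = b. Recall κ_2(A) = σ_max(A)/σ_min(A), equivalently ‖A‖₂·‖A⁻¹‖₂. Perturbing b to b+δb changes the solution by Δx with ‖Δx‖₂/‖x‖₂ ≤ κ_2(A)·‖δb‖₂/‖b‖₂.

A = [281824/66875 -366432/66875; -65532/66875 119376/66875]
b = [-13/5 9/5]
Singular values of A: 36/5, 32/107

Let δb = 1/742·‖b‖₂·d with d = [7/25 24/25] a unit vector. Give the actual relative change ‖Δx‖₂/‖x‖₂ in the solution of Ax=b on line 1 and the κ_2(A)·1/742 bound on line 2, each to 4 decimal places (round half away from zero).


0.0042
0.0324

largest singular value 36/5, smallest 32/107
condition number: (36/5) ÷ (32/107) = 24.0750
perturbation bound = 24.0750·1/742 = 0.0324
solve Ax = b  →  x = [2.4250 2.3396]
‖b‖ = 3.1623, ‖x‖ = 3.3696
re-solving with b+δb shifts x by Δx of norm 0.0143
realised ‖Δx‖/‖x‖ = 0.0042
so the bound overstates the realised error by a factor of ≈ 7.6721 (computed from the unrounded values)


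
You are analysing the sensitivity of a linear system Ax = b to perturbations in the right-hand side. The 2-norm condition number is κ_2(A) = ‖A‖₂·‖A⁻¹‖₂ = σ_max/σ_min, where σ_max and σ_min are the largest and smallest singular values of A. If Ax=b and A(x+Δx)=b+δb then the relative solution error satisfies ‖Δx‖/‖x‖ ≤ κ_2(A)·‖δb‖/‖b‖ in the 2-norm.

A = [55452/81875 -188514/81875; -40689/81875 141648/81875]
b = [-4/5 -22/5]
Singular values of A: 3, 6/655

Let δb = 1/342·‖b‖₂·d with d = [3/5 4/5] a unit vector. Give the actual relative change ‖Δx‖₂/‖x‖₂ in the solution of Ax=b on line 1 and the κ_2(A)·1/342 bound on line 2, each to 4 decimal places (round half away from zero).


0.0033
0.9576

largest singular value 3, smallest 6/655
κ = σ_max/σ_min = 3/(6/655) = 327.5000
perturbation bound = 327.5000·1/342 = 0.9576
solve Ax = b  →  x = [-419.0133 -122.9067]
‖b‖₂ = 4.4721 and ‖x‖₂ = 436.6672
δb = ε·‖b‖·d = [0.0078 0.0105]; solving A·Δx = δb gives ‖Δx‖ = 1.4275
dividing the unrounded norms, ‖Δx‖/‖x‖ = 0.0033
realised/bound (from unrounded values) ≈ 0.0034


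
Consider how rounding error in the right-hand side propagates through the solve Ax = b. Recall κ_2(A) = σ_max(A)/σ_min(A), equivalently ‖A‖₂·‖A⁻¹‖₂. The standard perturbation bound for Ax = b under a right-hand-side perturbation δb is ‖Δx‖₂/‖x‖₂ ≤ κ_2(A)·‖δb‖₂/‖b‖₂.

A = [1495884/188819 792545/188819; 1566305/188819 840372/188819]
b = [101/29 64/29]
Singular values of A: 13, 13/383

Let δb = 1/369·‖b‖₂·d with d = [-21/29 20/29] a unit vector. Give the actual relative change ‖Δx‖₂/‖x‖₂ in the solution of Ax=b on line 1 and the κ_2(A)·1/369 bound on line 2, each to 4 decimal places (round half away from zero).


0.0112
1.0379

from the listed singular values, σ₁ = 13, σ_n = 13/383
κ = σ_max/σ_min = 13/(13/383) = 383.0000
κ_2(A)·‖δb‖/‖b‖ = 1.0379
solve Ax = b  →  x = [14.1357 -25.8507]
‖b‖₂ = 4.1231 and ‖x‖₂ = 29.4631
Δx = A⁻¹·δb where δb = 1/369·4.1231·d; ‖Δx‖ = 0.3292
dividing the unrounded norms, ‖Δx‖/‖x‖ = 0.0112
so the bound overstates the realised error by a factor of ≈ 92.8962 (computed from the unrounded values)


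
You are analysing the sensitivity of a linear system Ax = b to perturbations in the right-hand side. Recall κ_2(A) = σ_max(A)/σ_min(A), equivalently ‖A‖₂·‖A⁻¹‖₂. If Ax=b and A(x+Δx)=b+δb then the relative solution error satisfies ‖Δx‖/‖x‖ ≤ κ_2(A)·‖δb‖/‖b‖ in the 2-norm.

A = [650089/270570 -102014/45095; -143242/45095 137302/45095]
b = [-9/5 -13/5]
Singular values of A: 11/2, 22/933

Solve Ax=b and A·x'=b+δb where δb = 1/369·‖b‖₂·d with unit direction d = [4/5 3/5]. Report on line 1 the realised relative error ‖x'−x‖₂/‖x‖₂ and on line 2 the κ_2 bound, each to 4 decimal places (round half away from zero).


from the listed singular values, σ₁ = 11/2, σ_n = 22/933
κ = σ_max/σ_min = (11/2)/(22/933) = 233.2500
κ_2(A)·‖δb‖/‖b‖ = 0.6321
solve Ax = b  →  x = [-87.6113 -92.2555]
2-norm of b is 3.1623; of x, 127.2274
Δx = A⁻¹·δb where δb = 1/369·3.1623·d; ‖Δx‖ = 0.3634
relative error = 0.0029
tightness: 0.0029 against a bound of 0.6321 (unrounded ratio ≈ 0.0045)

0.0029
0.6321


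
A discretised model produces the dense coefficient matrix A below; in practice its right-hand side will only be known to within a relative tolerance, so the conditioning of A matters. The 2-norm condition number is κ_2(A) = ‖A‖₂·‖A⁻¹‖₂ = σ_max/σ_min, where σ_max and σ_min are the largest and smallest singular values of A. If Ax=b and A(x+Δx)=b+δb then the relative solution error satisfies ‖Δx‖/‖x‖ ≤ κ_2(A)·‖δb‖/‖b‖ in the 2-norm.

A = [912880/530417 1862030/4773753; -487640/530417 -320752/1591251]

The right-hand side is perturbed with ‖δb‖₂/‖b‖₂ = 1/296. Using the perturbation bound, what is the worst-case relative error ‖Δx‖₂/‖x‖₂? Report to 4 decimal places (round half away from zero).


AᵀA = [3706376000/973502401 7505344160/8761521609; 7505344160/8761521609 15201011524/78853694481]; tr = 187636804/46908801, det = 6400/46908801
solving λ² − 187636804/46908801·λ + 6400/46908801 = 0 gives λ = 4, 1600/46908801
κ = σ_max/σ_min = 2/(40/6849) = 342.4500
worst-case relative error ≤ 342.4500 × 1/296 = 1.1569

1.1569


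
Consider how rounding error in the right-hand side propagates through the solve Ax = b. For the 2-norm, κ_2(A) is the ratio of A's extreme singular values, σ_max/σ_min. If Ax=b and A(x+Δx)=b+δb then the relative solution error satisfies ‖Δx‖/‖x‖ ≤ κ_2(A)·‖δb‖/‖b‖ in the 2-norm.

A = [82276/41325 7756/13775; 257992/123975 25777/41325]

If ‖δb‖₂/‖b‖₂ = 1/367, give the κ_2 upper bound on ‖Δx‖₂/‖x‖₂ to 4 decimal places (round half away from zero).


0.3495

M = AᵀA = [151586128/18275625 14736568/6091875; 14736568/6091875 1433833/2030625]. tr(M)=263185/29241, det(M)=16/3249
eigenvalues of AᵀA: λ = (tr ± √(tr²−4·det))/2 = 9, 16/29241
κ_2(A) = √(λ_max/λ_min) = √(9 / (16/29241)) = 128.2500
bound on ‖Δx‖/‖x‖: κ·ε = 128.2500·1/367 = 0.3495


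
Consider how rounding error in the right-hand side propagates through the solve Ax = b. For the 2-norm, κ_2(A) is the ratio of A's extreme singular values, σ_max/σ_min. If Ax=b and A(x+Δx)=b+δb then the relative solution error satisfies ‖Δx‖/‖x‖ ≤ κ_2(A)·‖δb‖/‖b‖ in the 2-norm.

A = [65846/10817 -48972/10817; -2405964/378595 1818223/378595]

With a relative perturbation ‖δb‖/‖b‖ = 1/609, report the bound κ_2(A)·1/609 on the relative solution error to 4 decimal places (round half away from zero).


0.4287

form AᵀA = [13198442356/170433025 -9898604892/170433025; -9898604892/170433025 7424256169/170433025] with trace 824907941/6817321 and determinant 1464100/6817321
eigenvalues of AᵀA: λ = (tr ± √(tr²−4·det))/2 = 121, 12100/6817321
so κ_2 = √(121 / (12100/6817321)) = 261.1000
κ_2(A)·‖δb‖/‖b‖ = 0.4287


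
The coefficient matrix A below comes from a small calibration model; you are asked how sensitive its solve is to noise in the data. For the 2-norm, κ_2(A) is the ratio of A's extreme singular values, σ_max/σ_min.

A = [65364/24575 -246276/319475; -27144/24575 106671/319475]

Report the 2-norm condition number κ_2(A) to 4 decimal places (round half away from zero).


245.7500

form AᵀA = [5009249232/603930625 -1461004776/603930625; -1461004776/603930625 426216393/603930625] with trace 8696745/966289 and determinant 1296/966289
solving λ² − 8696745/966289·λ + 1296/966289 = 0 gives λ = 9, 144/966289
σ_max=√9=3, σ_min=√(144/966289)=(12/983) → κ = 245.7500


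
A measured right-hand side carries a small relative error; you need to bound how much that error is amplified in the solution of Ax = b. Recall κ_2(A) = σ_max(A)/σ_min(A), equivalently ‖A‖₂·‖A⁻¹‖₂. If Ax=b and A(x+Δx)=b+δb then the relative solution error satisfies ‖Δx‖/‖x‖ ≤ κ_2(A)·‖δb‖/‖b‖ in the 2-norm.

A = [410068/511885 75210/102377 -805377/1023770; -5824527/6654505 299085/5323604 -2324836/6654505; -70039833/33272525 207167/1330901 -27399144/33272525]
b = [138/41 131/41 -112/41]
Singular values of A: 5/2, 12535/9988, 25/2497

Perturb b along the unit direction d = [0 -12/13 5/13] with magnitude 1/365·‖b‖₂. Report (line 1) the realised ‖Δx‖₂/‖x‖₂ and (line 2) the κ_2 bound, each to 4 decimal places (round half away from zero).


0.0037
0.6841

from the listed singular values, σ₁ = 5/2, σ_n = 25/2497
condition number: (5/2) ÷ (25/2497) = 249.7000
κ_2(A)·‖δb‖/‖b‖ = 0.6841
solve Ax = b  →  x = [68.4228 -318.1817 -231.7354]
‖b‖₂ = 5.3852 and ‖x‖₂ = 399.5280
re-solving with b+δb shifts x by Δx of norm 1.4736
realised ‖Δx‖/‖x‖ = 0.0037
tightness: 0.0037 against a bound of 0.6841 (unrounded ratio ≈ 0.0054)


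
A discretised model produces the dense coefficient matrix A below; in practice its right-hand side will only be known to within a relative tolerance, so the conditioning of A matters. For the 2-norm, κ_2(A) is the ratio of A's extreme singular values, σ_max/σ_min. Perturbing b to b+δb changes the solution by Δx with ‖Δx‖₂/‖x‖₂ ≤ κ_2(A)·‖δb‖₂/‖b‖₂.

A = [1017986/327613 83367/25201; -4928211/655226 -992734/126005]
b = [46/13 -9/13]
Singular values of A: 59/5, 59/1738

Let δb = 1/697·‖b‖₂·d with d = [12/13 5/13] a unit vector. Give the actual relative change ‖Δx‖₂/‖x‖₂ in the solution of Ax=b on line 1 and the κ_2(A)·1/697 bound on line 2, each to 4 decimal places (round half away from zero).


0.0017
0.4987

σ_max = 59/5, σ_min = 59/1738
condition number: (59/5) ÷ (59/1738) = 347.6000
perturbation bound = 347.6000·1/697 = 0.4987
solve Ax = b  →  x = [-63.8773 61.0695]
‖b‖ = 3.6056, ‖x‖ = 88.3730
re-solving with b+δb shifts x by Δx of norm 0.1524
dividing the unrounded norms, ‖Δx‖/‖x‖ = 0.0017
realised/bound (from unrounded values) ≈ 0.0035


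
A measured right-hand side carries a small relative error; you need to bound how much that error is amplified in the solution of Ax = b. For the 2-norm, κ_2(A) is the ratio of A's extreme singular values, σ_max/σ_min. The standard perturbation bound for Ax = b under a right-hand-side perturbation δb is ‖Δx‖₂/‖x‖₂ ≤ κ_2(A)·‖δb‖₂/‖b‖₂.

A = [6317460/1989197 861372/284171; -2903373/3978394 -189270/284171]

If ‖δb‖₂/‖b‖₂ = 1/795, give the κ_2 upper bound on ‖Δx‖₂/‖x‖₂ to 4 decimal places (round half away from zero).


0.2631

AᵀA = [99982616409/9415597156 3400620975/336271327; 3400620975/336271327 462691764/48038761]; tr = 226718433/11195716, det = 26244/2798929
λ_max, λ_min = (226718433/11195716 ± √51396546736044225/125344056752656)/2 = 81/4, 1296/2798929
σ_max=√(81/4)=(9/2), σ_min=√(1296/2798929)=(36/1673) → κ = 209.1250
perturbation bound = 209.1250·1/795 = 0.2631


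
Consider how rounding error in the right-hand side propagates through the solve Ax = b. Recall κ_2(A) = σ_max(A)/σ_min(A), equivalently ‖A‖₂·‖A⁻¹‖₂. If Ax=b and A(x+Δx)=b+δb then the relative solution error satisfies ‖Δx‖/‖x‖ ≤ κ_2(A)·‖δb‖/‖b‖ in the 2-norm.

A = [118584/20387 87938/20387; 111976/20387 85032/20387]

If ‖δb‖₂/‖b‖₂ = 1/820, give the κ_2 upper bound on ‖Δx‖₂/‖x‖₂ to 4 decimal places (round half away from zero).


0.2143

M = AᵀA = [31629952/494209 23721264/494209; 23721264/494209 17792548/494209]. tr(M)=49422500/494209, det(M)=160000/494209
solving λ² − 49422500/494209·λ + 160000/494209 = 0 gives λ = 100, 1600/494209
σ_max=√100=10, σ_min=√(1600/494209)=(40/703) → κ = 175.7500
perturbation bound = 175.7500·1/820 = 0.2143


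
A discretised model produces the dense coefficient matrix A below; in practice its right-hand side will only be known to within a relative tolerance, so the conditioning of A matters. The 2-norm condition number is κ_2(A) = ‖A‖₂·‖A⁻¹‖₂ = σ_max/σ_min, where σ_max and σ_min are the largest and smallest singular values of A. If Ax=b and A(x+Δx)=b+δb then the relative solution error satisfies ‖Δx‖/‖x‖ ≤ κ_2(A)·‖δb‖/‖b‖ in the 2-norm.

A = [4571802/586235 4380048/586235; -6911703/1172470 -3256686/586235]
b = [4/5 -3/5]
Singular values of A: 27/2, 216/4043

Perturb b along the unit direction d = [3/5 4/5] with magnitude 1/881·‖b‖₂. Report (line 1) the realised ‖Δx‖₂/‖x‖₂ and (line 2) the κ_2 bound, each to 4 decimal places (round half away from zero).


0.2868
0.2868

σ_max = 27/2, σ_min = 216/4043
κ_2(A) = (27/2) / (216/4043) = 252.6875
worst-case relative error ≤ 252.6875 × 1/881 = 0.2868
solve Ax = b  →  x = [0.0536 0.0511]
2-norm of b is 1.0000; of x, 0.0741
re-solving with b+δb shifts x by Δx of norm 0.0212
dividing the unrounded norms, ‖Δx‖/‖x‖ = 0.2868
realised/bound = 1 exactly: the bound is attained for this b and d


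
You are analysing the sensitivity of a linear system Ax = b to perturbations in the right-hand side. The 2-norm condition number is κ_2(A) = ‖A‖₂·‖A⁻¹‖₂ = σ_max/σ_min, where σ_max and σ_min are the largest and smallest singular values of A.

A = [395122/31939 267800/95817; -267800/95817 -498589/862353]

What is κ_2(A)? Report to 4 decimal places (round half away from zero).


AᵀA = [878530276/5461569 1778995400/49154121; 1778995400/49154121 3603602041/442387089]; tr = 44476237/263169, det = 114244/263169
eigenvalues of AᵀA: λ = (tr ± √(tr²−4·det))/2 = 169, 676/263169
κ = σ_max/σ_min = 13/(26/513) = 256.5000

256.5000


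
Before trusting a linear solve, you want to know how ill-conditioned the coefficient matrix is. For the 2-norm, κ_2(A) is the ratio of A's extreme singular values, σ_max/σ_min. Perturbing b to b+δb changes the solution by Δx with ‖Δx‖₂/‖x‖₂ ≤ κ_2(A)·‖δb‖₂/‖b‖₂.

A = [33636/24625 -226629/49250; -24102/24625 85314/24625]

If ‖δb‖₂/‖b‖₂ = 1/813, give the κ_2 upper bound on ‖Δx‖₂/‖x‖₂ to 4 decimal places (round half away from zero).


0.1938

AᵀA = [68491476/24255625 -234707382/24255625; -234707382/24255625 3218984721/97022500]; tr = 5588721/155236, det = 2025/38809
char-poly roots: 36 and 225/155236
κ = σ_max/σ_min = 6/(15/394) = 157.6000
bound on ‖Δx‖/‖x‖: κ·ε = 157.6000·1/813 = 0.1938


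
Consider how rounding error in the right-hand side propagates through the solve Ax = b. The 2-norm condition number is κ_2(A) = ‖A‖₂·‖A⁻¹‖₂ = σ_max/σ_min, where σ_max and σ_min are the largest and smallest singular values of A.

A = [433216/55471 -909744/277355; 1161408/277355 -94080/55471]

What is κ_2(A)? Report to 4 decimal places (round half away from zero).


188.2500

AᵀA = [20902322176/266179225 -1741802496/53235845; -1741802496/53235845 3629447424/266179225]; tr = 5806336/63001, det = 9437184/39375625
solving λ² − 5806336/63001·λ + 9437184/39375625 = 0 gives λ = 2304/25, 4096/1575025
so κ_2 = √((2304/25) / (4096/1575025)) = 188.2500


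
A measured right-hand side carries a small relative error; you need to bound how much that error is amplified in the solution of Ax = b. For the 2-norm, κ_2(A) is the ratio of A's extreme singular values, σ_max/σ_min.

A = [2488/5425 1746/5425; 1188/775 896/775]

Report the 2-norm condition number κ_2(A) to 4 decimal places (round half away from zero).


M = AᵀA = [602768/235445 452016/235445; 452016/235445 339092/235445]. tr(M)=188372/47089, det(M)=64/47089
char-poly roots: 4 and 16/47089
σ_max=√4=2, σ_min=√(16/47089)=(4/217) → κ = 108.5000

108.5000


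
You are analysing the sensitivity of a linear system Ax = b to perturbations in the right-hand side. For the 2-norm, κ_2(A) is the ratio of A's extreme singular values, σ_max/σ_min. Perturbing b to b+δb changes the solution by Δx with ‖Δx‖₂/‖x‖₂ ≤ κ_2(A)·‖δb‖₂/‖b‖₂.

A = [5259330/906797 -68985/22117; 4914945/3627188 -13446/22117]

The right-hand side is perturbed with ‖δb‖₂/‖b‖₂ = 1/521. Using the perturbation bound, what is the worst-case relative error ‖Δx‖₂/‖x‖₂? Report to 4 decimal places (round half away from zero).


0.1249

M = AᵀA = [277647541425/7826587024 -18504217935/978323378; -18504217935/978323378 4939725141/489161689]. tr(M)=1234197729/27081616, det(M)=13286025/27081616
λ_max, λ_min = (1234197729/27081616 ± √1521804806159891841/733413925171456)/2 = 729/16, 18225/1692601
σ_max=√(729/16)=(27/4), σ_min=√(18225/1692601)=(135/1301) → κ = 65.0500
bound on ‖Δx‖/‖x‖: κ·ε = 65.0500·1/521 = 0.1249


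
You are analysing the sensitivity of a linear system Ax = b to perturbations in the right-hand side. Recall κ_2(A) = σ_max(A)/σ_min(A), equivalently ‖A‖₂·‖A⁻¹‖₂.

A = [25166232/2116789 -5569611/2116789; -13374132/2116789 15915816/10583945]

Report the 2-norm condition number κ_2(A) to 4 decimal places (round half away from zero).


151.8500

M = AᵀA = [2810403598032/15504483289 -3161559989448/77522416445; -3161559989448/77522416445 3559956284529/387612082225]. tr(M)=43914364209/230584225, det(M)=362673936/230584225
λ_max, λ_min = (43914364209/230584225 ± √1928136876326859157281/53169084818850625)/2 = 4761/25, 76176/9223369
σ_max=√(4761/25)=(69/5), σ_min=√(76176/9223369)=(276/3037) → κ = 151.8500


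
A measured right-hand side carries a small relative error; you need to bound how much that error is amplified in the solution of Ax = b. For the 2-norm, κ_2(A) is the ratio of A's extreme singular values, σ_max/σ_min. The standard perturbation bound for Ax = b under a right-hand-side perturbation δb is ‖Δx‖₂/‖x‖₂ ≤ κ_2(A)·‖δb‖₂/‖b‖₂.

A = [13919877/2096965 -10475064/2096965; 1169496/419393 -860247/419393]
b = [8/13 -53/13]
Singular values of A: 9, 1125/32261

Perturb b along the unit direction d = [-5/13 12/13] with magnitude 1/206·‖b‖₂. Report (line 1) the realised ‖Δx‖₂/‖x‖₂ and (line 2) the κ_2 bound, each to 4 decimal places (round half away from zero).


from the listed singular values, σ₁ = 9, σ_n = 1125/32261
κ_2(A) = 9 / (1125/32261) = 258.0880
κ_2(A)·‖δb‖/‖b‖ = 1.2529
solve Ax = b  →  x = [-68.9124 -91.6980]
‖b‖ = 4.1231, ‖x‖ = 114.7058
re-solving with b+δb shifts x by Δx of norm 0.5740
relative error = 0.0050
realised/bound (from unrounded values) ≈ 0.0040

0.0050
1.2529


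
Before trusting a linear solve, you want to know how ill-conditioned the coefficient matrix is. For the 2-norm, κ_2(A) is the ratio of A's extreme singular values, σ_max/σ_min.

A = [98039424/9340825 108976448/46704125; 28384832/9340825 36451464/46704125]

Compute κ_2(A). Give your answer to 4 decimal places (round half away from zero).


AᵀA = [16667883753472/139601618689 18749850997248/698008093445; 18749850997248/698008093445 21127320714304/3490040467225]; tr = 260454737984/2076169225, det = 2517630976/2076169225
char-poly roots: 3136/25 and 802816/83046769
so κ_2 = √((3136/25) / (802816/83046769)) = 113.9125

113.9125


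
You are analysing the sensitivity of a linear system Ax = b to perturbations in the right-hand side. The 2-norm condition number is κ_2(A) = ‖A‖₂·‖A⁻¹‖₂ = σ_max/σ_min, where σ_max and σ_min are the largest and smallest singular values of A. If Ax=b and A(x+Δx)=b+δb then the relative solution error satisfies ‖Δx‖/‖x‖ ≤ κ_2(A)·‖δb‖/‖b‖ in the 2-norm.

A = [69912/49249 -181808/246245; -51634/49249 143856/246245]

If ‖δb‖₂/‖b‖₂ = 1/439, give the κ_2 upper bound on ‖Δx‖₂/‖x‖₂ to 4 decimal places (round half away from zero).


AᵀA = [7553757700/2425464001 -4027684320/2425464001; -4027684320/2425464001 2149947904/2425464001]; tr = 33576836/8392609, det = 25600/8392609
char-poly roots: 4 and 6400/8392609
so κ_2 = √(4 / (6400/8392609)) = 72.4250
worst-case relative error ≤ 72.4250 × 1/439 = 0.1650

0.1650


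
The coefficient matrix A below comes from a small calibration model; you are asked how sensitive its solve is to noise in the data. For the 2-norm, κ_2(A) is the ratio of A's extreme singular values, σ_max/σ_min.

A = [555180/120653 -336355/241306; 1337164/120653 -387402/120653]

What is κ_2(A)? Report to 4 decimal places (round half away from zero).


M = AᵀA = [12403741984/86136961 -3617685162/86136961; -3617685162/86136961 4221632689/344547844]. tr(M)=53836600625/344547844, det(M)=39062500/86136961
eigenvalues of AᵀA: λ = (tr ± √(tr²−4·det))/2 = 625/4, 250000/86136961
κ = σ_max/σ_min = (25/2)/(500/9281) = 232.0250

232.0250
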